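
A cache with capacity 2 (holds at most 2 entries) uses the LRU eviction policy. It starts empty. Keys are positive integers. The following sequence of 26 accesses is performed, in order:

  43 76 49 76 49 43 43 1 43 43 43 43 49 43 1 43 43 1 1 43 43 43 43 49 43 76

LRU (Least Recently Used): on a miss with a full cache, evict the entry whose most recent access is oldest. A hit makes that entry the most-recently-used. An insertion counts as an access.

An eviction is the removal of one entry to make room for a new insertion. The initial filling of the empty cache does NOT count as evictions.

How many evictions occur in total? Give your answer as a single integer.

LRU simulation (capacity=2):
  1. access 43: MISS. Cache (LRU->MRU): [43]
  2. access 76: MISS. Cache (LRU->MRU): [43 76]
  3. access 49: MISS, evict 43. Cache (LRU->MRU): [76 49]
  4. access 76: HIT. Cache (LRU->MRU): [49 76]
  5. access 49: HIT. Cache (LRU->MRU): [76 49]
  6. access 43: MISS, evict 76. Cache (LRU->MRU): [49 43]
  7. access 43: HIT. Cache (LRU->MRU): [49 43]
  8. access 1: MISS, evict 49. Cache (LRU->MRU): [43 1]
  9. access 43: HIT. Cache (LRU->MRU): [1 43]
  10. access 43: HIT. Cache (LRU->MRU): [1 43]
  11. access 43: HIT. Cache (LRU->MRU): [1 43]
  12. access 43: HIT. Cache (LRU->MRU): [1 43]
  13. access 49: MISS, evict 1. Cache (LRU->MRU): [43 49]
  14. access 43: HIT. Cache (LRU->MRU): [49 43]
  15. access 1: MISS, evict 49. Cache (LRU->MRU): [43 1]
  16. access 43: HIT. Cache (LRU->MRU): [1 43]
  17. access 43: HIT. Cache (LRU->MRU): [1 43]
  18. access 1: HIT. Cache (LRU->MRU): [43 1]
  19. access 1: HIT. Cache (LRU->MRU): [43 1]
  20. access 43: HIT. Cache (LRU->MRU): [1 43]
  21. access 43: HIT. Cache (LRU->MRU): [1 43]
  22. access 43: HIT. Cache (LRU->MRU): [1 43]
  23. access 43: HIT. Cache (LRU->MRU): [1 43]
  24. access 49: MISS, evict 1. Cache (LRU->MRU): [43 49]
  25. access 43: HIT. Cache (LRU->MRU): [49 43]
  26. access 76: MISS, evict 49. Cache (LRU->MRU): [43 76]
Total: 17 hits, 9 misses, 7 evictions

Answer: 7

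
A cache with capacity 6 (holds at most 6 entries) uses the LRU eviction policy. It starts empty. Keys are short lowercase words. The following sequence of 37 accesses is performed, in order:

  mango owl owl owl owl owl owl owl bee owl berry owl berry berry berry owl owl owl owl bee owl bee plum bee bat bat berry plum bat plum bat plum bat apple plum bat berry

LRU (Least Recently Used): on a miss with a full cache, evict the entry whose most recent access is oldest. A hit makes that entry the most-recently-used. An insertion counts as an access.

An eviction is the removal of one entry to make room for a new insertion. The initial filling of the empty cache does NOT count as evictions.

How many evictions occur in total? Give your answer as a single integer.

LRU simulation (capacity=6):
  1. access mango: MISS. Cache (LRU->MRU): [mango]
  2. access owl: MISS. Cache (LRU->MRU): [mango owl]
  3. access owl: HIT. Cache (LRU->MRU): [mango owl]
  4. access owl: HIT. Cache (LRU->MRU): [mango owl]
  5. access owl: HIT. Cache (LRU->MRU): [mango owl]
  6. access owl: HIT. Cache (LRU->MRU): [mango owl]
  7. access owl: HIT. Cache (LRU->MRU): [mango owl]
  8. access owl: HIT. Cache (LRU->MRU): [mango owl]
  9. access bee: MISS. Cache (LRU->MRU): [mango owl bee]
  10. access owl: HIT. Cache (LRU->MRU): [mango bee owl]
  11. access berry: MISS. Cache (LRU->MRU): [mango bee owl berry]
  12. access owl: HIT. Cache (LRU->MRU): [mango bee berry owl]
  13. access berry: HIT. Cache (LRU->MRU): [mango bee owl berry]
  14. access berry: HIT. Cache (LRU->MRU): [mango bee owl berry]
  15. access berry: HIT. Cache (LRU->MRU): [mango bee owl berry]
  16. access owl: HIT. Cache (LRU->MRU): [mango bee berry owl]
  17. access owl: HIT. Cache (LRU->MRU): [mango bee berry owl]
  18. access owl: HIT. Cache (LRU->MRU): [mango bee berry owl]
  19. access owl: HIT. Cache (LRU->MRU): [mango bee berry owl]
  20. access bee: HIT. Cache (LRU->MRU): [mango berry owl bee]
  21. access owl: HIT. Cache (LRU->MRU): [mango berry bee owl]
  22. access bee: HIT. Cache (LRU->MRU): [mango berry owl bee]
  23. access plum: MISS. Cache (LRU->MRU): [mango berry owl bee plum]
  24. access bee: HIT. Cache (LRU->MRU): [mango berry owl plum bee]
  25. access bat: MISS. Cache (LRU->MRU): [mango berry owl plum bee bat]
  26. access bat: HIT. Cache (LRU->MRU): [mango berry owl plum bee bat]
  27. access berry: HIT. Cache (LRU->MRU): [mango owl plum bee bat berry]
  28. access plum: HIT. Cache (LRU->MRU): [mango owl bee bat berry plum]
  29. access bat: HIT. Cache (LRU->MRU): [mango owl bee berry plum bat]
  30. access plum: HIT. Cache (LRU->MRU): [mango owl bee berry bat plum]
  31. access bat: HIT. Cache (LRU->MRU): [mango owl bee berry plum bat]
  32. access plum: HIT. Cache (LRU->MRU): [mango owl bee berry bat plum]
  33. access bat: HIT. Cache (LRU->MRU): [mango owl bee berry plum bat]
  34. access apple: MISS, evict mango. Cache (LRU->MRU): [owl bee berry plum bat apple]
  35. access plum: HIT. Cache (LRU->MRU): [owl bee berry bat apple plum]
  36. access bat: HIT. Cache (LRU->MRU): [owl bee berry apple plum bat]
  37. access berry: HIT. Cache (LRU->MRU): [owl bee apple plum bat berry]
Total: 30 hits, 7 misses, 1 evictions

Answer: 1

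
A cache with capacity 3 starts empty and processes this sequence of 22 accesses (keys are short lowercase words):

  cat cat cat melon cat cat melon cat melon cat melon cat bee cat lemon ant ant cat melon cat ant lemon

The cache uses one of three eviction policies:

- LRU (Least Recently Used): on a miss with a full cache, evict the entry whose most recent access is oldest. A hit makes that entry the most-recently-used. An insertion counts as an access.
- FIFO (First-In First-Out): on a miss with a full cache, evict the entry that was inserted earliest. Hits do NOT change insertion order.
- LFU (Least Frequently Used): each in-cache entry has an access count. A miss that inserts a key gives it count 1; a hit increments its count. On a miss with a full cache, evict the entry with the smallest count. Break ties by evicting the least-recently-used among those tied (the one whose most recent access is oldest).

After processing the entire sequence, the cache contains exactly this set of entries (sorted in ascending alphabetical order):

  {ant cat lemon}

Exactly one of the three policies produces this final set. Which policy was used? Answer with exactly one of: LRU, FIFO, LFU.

Answer: LRU

Derivation:
Simulating under each policy and comparing final sets:
  LRU: final set = {ant cat lemon} -> MATCHES target
  FIFO: final set = {cat lemon melon} -> differs
  LFU: final set = {cat lemon melon} -> differs
Only LRU produces the target set.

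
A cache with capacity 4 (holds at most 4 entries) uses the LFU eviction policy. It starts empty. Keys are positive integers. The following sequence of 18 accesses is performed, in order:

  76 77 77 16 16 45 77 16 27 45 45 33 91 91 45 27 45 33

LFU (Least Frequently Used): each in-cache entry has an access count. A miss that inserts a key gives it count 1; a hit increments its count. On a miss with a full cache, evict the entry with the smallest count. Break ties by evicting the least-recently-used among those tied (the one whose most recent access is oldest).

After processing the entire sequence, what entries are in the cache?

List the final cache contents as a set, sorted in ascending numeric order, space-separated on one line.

LFU simulation (capacity=4):
  1. access 76: MISS. Cache: [76(c=1)]
  2. access 77: MISS. Cache: [76(c=1) 77(c=1)]
  3. access 77: HIT, count now 2. Cache: [76(c=1) 77(c=2)]
  4. access 16: MISS. Cache: [76(c=1) 16(c=1) 77(c=2)]
  5. access 16: HIT, count now 2. Cache: [76(c=1) 77(c=2) 16(c=2)]
  6. access 45: MISS. Cache: [76(c=1) 45(c=1) 77(c=2) 16(c=2)]
  7. access 77: HIT, count now 3. Cache: [76(c=1) 45(c=1) 16(c=2) 77(c=3)]
  8. access 16: HIT, count now 3. Cache: [76(c=1) 45(c=1) 77(c=3) 16(c=3)]
  9. access 27: MISS, evict 76(c=1). Cache: [45(c=1) 27(c=1) 77(c=3) 16(c=3)]
  10. access 45: HIT, count now 2. Cache: [27(c=1) 45(c=2) 77(c=3) 16(c=3)]
  11. access 45: HIT, count now 3. Cache: [27(c=1) 77(c=3) 16(c=3) 45(c=3)]
  12. access 33: MISS, evict 27(c=1). Cache: [33(c=1) 77(c=3) 16(c=3) 45(c=3)]
  13. access 91: MISS, evict 33(c=1). Cache: [91(c=1) 77(c=3) 16(c=3) 45(c=3)]
  14. access 91: HIT, count now 2. Cache: [91(c=2) 77(c=3) 16(c=3) 45(c=3)]
  15. access 45: HIT, count now 4. Cache: [91(c=2) 77(c=3) 16(c=3) 45(c=4)]
  16. access 27: MISS, evict 91(c=2). Cache: [27(c=1) 77(c=3) 16(c=3) 45(c=4)]
  17. access 45: HIT, count now 5. Cache: [27(c=1) 77(c=3) 16(c=3) 45(c=5)]
  18. access 33: MISS, evict 27(c=1). Cache: [33(c=1) 77(c=3) 16(c=3) 45(c=5)]
Total: 9 hits, 9 misses, 5 evictions

Answer: 16 33 45 77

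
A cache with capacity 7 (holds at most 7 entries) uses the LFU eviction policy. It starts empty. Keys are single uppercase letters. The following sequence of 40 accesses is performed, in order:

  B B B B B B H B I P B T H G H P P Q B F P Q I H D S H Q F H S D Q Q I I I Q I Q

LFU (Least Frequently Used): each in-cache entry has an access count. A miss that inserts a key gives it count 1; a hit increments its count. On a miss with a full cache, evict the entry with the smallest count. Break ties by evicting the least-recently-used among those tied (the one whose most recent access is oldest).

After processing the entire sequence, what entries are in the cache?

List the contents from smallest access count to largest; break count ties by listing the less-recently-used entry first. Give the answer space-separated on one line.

LFU simulation (capacity=7):
  1. access B: MISS. Cache: [B(c=1)]
  2. access B: HIT, count now 2. Cache: [B(c=2)]
  3. access B: HIT, count now 3. Cache: [B(c=3)]
  4. access B: HIT, count now 4. Cache: [B(c=4)]
  5. access B: HIT, count now 5. Cache: [B(c=5)]
  6. access B: HIT, count now 6. Cache: [B(c=6)]
  7. access H: MISS. Cache: [H(c=1) B(c=6)]
  8. access B: HIT, count now 7. Cache: [H(c=1) B(c=7)]
  9. access I: MISS. Cache: [H(c=1) I(c=1) B(c=7)]
  10. access P: MISS. Cache: [H(c=1) I(c=1) P(c=1) B(c=7)]
  11. access B: HIT, count now 8. Cache: [H(c=1) I(c=1) P(c=1) B(c=8)]
  12. access T: MISS. Cache: [H(c=1) I(c=1) P(c=1) T(c=1) B(c=8)]
  13. access H: HIT, count now 2. Cache: [I(c=1) P(c=1) T(c=1) H(c=2) B(c=8)]
  14. access G: MISS. Cache: [I(c=1) P(c=1) T(c=1) G(c=1) H(c=2) B(c=8)]
  15. access H: HIT, count now 3. Cache: [I(c=1) P(c=1) T(c=1) G(c=1) H(c=3) B(c=8)]
  16. access P: HIT, count now 2. Cache: [I(c=1) T(c=1) G(c=1) P(c=2) H(c=3) B(c=8)]
  17. access P: HIT, count now 3. Cache: [I(c=1) T(c=1) G(c=1) H(c=3) P(c=3) B(c=8)]
  18. access Q: MISS. Cache: [I(c=1) T(c=1) G(c=1) Q(c=1) H(c=3) P(c=3) B(c=8)]
  19. access B: HIT, count now 9. Cache: [I(c=1) T(c=1) G(c=1) Q(c=1) H(c=3) P(c=3) B(c=9)]
  20. access F: MISS, evict I(c=1). Cache: [T(c=1) G(c=1) Q(c=1) F(c=1) H(c=3) P(c=3) B(c=9)]
  21. access P: HIT, count now 4. Cache: [T(c=1) G(c=1) Q(c=1) F(c=1) H(c=3) P(c=4) B(c=9)]
  22. access Q: HIT, count now 2. Cache: [T(c=1) G(c=1) F(c=1) Q(c=2) H(c=3) P(c=4) B(c=9)]
  23. access I: MISS, evict T(c=1). Cache: [G(c=1) F(c=1) I(c=1) Q(c=2) H(c=3) P(c=4) B(c=9)]
  24. access H: HIT, count now 4. Cache: [G(c=1) F(c=1) I(c=1) Q(c=2) P(c=4) H(c=4) B(c=9)]
  25. access D: MISS, evict G(c=1). Cache: [F(c=1) I(c=1) D(c=1) Q(c=2) P(c=4) H(c=4) B(c=9)]
  26. access S: MISS, evict F(c=1). Cache: [I(c=1) D(c=1) S(c=1) Q(c=2) P(c=4) H(c=4) B(c=9)]
  27. access H: HIT, count now 5. Cache: [I(c=1) D(c=1) S(c=1) Q(c=2) P(c=4) H(c=5) B(c=9)]
  28. access Q: HIT, count now 3. Cache: [I(c=1) D(c=1) S(c=1) Q(c=3) P(c=4) H(c=5) B(c=9)]
  29. access F: MISS, evict I(c=1). Cache: [D(c=1) S(c=1) F(c=1) Q(c=3) P(c=4) H(c=5) B(c=9)]
  30. access H: HIT, count now 6. Cache: [D(c=1) S(c=1) F(c=1) Q(c=3) P(c=4) H(c=6) B(c=9)]
  31. access S: HIT, count now 2. Cache: [D(c=1) F(c=1) S(c=2) Q(c=3) P(c=4) H(c=6) B(c=9)]
  32. access D: HIT, count now 2. Cache: [F(c=1) S(c=2) D(c=2) Q(c=3) P(c=4) H(c=6) B(c=9)]
  33. access Q: HIT, count now 4. Cache: [F(c=1) S(c=2) D(c=2) P(c=4) Q(c=4) H(c=6) B(c=9)]
  34. access Q: HIT, count now 5. Cache: [F(c=1) S(c=2) D(c=2) P(c=4) Q(c=5) H(c=6) B(c=9)]
  35. access I: MISS, evict F(c=1). Cache: [I(c=1) S(c=2) D(c=2) P(c=4) Q(c=5) H(c=6) B(c=9)]
  36. access I: HIT, count now 2. Cache: [S(c=2) D(c=2) I(c=2) P(c=4) Q(c=5) H(c=6) B(c=9)]
  37. access I: HIT, count now 3. Cache: [S(c=2) D(c=2) I(c=3) P(c=4) Q(c=5) H(c=6) B(c=9)]
  38. access Q: HIT, count now 6. Cache: [S(c=2) D(c=2) I(c=3) P(c=4) H(c=6) Q(c=6) B(c=9)]
  39. access I: HIT, count now 4. Cache: [S(c=2) D(c=2) P(c=4) I(c=4) H(c=6) Q(c=6) B(c=9)]
  40. access Q: HIT, count now 7. Cache: [S(c=2) D(c=2) P(c=4) I(c=4) H(c=6) Q(c=7) B(c=9)]
Total: 27 hits, 13 misses, 6 evictions

Answer: S D P I H Q B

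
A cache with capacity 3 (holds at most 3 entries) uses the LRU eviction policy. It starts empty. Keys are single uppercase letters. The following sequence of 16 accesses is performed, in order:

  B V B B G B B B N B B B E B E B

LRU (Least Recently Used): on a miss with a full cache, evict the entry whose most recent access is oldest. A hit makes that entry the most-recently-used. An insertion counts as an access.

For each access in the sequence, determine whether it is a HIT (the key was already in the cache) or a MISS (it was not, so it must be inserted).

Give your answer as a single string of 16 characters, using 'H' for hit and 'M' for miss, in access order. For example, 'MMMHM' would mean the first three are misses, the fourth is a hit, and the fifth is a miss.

Answer: MMHHMHHHMHHHMHHH

Derivation:
LRU simulation (capacity=3):
  1. access B: MISS. Cache (LRU->MRU): [B]
  2. access V: MISS. Cache (LRU->MRU): [B V]
  3. access B: HIT. Cache (LRU->MRU): [V B]
  4. access B: HIT. Cache (LRU->MRU): [V B]
  5. access G: MISS. Cache (LRU->MRU): [V B G]
  6. access B: HIT. Cache (LRU->MRU): [V G B]
  7. access B: HIT. Cache (LRU->MRU): [V G B]
  8. access B: HIT. Cache (LRU->MRU): [V G B]
  9. access N: MISS, evict V. Cache (LRU->MRU): [G B N]
  10. access B: HIT. Cache (LRU->MRU): [G N B]
  11. access B: HIT. Cache (LRU->MRU): [G N B]
  12. access B: HIT. Cache (LRU->MRU): [G N B]
  13. access E: MISS, evict G. Cache (LRU->MRU): [N B E]
  14. access B: HIT. Cache (LRU->MRU): [N E B]
  15. access E: HIT. Cache (LRU->MRU): [N B E]
  16. access B: HIT. Cache (LRU->MRU): [N E B]
Total: 11 hits, 5 misses, 2 evictions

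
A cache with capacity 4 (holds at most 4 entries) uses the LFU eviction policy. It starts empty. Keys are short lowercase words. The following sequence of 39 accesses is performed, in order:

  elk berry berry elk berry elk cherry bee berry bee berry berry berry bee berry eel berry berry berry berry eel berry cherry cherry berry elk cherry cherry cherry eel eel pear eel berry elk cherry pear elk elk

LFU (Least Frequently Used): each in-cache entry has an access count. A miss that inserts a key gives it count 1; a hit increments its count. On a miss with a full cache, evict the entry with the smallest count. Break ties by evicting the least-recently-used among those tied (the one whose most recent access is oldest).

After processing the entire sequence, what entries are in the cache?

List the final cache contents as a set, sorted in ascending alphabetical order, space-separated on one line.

Answer: berry cherry elk pear

Derivation:
LFU simulation (capacity=4):
  1. access elk: MISS. Cache: [elk(c=1)]
  2. access berry: MISS. Cache: [elk(c=1) berry(c=1)]
  3. access berry: HIT, count now 2. Cache: [elk(c=1) berry(c=2)]
  4. access elk: HIT, count now 2. Cache: [berry(c=2) elk(c=2)]
  5. access berry: HIT, count now 3. Cache: [elk(c=2) berry(c=3)]
  6. access elk: HIT, count now 3. Cache: [berry(c=3) elk(c=3)]
  7. access cherry: MISS. Cache: [cherry(c=1) berry(c=3) elk(c=3)]
  8. access bee: MISS. Cache: [cherry(c=1) bee(c=1) berry(c=3) elk(c=3)]
  9. access berry: HIT, count now 4. Cache: [cherry(c=1) bee(c=1) elk(c=3) berry(c=4)]
  10. access bee: HIT, count now 2. Cache: [cherry(c=1) bee(c=2) elk(c=3) berry(c=4)]
  11. access berry: HIT, count now 5. Cache: [cherry(c=1) bee(c=2) elk(c=3) berry(c=5)]
  12. access berry: HIT, count now 6. Cache: [cherry(c=1) bee(c=2) elk(c=3) berry(c=6)]
  13. access berry: HIT, count now 7. Cache: [cherry(c=1) bee(c=2) elk(c=3) berry(c=7)]
  14. access bee: HIT, count now 3. Cache: [cherry(c=1) elk(c=3) bee(c=3) berry(c=7)]
  15. access berry: HIT, count now 8. Cache: [cherry(c=1) elk(c=3) bee(c=3) berry(c=8)]
  16. access eel: MISS, evict cherry(c=1). Cache: [eel(c=1) elk(c=3) bee(c=3) berry(c=8)]
  17. access berry: HIT, count now 9. Cache: [eel(c=1) elk(c=3) bee(c=3) berry(c=9)]
  18. access berry: HIT, count now 10. Cache: [eel(c=1) elk(c=3) bee(c=3) berry(c=10)]
  19. access berry: HIT, count now 11. Cache: [eel(c=1) elk(c=3) bee(c=3) berry(c=11)]
  20. access berry: HIT, count now 12. Cache: [eel(c=1) elk(c=3) bee(c=3) berry(c=12)]
  21. access eel: HIT, count now 2. Cache: [eel(c=2) elk(c=3) bee(c=3) berry(c=12)]
  22. access berry: HIT, count now 13. Cache: [eel(c=2) elk(c=3) bee(c=3) berry(c=13)]
  23. access cherry: MISS, evict eel(c=2). Cache: [cherry(c=1) elk(c=3) bee(c=3) berry(c=13)]
  24. access cherry: HIT, count now 2. Cache: [cherry(c=2) elk(c=3) bee(c=3) berry(c=13)]
  25. access berry: HIT, count now 14. Cache: [cherry(c=2) elk(c=3) bee(c=3) berry(c=14)]
  26. access elk: HIT, count now 4. Cache: [cherry(c=2) bee(c=3) elk(c=4) berry(c=14)]
  27. access cherry: HIT, count now 3. Cache: [bee(c=3) cherry(c=3) elk(c=4) berry(c=14)]
  28. access cherry: HIT, count now 4. Cache: [bee(c=3) elk(c=4) cherry(c=4) berry(c=14)]
  29. access cherry: HIT, count now 5. Cache: [bee(c=3) elk(c=4) cherry(c=5) berry(c=14)]
  30. access eel: MISS, evict bee(c=3). Cache: [eel(c=1) elk(c=4) cherry(c=5) berry(c=14)]
  31. access eel: HIT, count now 2. Cache: [eel(c=2) elk(c=4) cherry(c=5) berry(c=14)]
  32. access pear: MISS, evict eel(c=2). Cache: [pear(c=1) elk(c=4) cherry(c=5) berry(c=14)]
  33. access eel: MISS, evict pear(c=1). Cache: [eel(c=1) elk(c=4) cherry(c=5) berry(c=14)]
  34. access berry: HIT, count now 15. Cache: [eel(c=1) elk(c=4) cherry(c=5) berry(c=15)]
  35. access elk: HIT, count now 5. Cache: [eel(c=1) cherry(c=5) elk(c=5) berry(c=15)]
  36. access cherry: HIT, count now 6. Cache: [eel(c=1) elk(c=5) cherry(c=6) berry(c=15)]
  37. access pear: MISS, evict eel(c=1). Cache: [pear(c=1) elk(c=5) cherry(c=6) berry(c=15)]
  38. access elk: HIT, count now 6. Cache: [pear(c=1) cherry(c=6) elk(c=6) berry(c=15)]
  39. access elk: HIT, count now 7. Cache: [pear(c=1) cherry(c=6) elk(c=7) berry(c=15)]
Total: 29 hits, 10 misses, 6 evictions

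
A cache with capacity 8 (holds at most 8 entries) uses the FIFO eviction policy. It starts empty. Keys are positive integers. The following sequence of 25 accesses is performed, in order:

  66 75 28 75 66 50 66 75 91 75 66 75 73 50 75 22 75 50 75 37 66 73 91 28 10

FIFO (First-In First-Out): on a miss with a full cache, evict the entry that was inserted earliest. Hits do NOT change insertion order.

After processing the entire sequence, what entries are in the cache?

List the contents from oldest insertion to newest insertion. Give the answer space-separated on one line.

FIFO simulation (capacity=8):
  1. access 66: MISS. Cache (old->new): [66]
  2. access 75: MISS. Cache (old->new): [66 75]
  3. access 28: MISS. Cache (old->new): [66 75 28]
  4. access 75: HIT. Cache (old->new): [66 75 28]
  5. access 66: HIT. Cache (old->new): [66 75 28]
  6. access 50: MISS. Cache (old->new): [66 75 28 50]
  7. access 66: HIT. Cache (old->new): [66 75 28 50]
  8. access 75: HIT. Cache (old->new): [66 75 28 50]
  9. access 91: MISS. Cache (old->new): [66 75 28 50 91]
  10. access 75: HIT. Cache (old->new): [66 75 28 50 91]
  11. access 66: HIT. Cache (old->new): [66 75 28 50 91]
  12. access 75: HIT. Cache (old->new): [66 75 28 50 91]
  13. access 73: MISS. Cache (old->new): [66 75 28 50 91 73]
  14. access 50: HIT. Cache (old->new): [66 75 28 50 91 73]
  15. access 75: HIT. Cache (old->new): [66 75 28 50 91 73]
  16. access 22: MISS. Cache (old->new): [66 75 28 50 91 73 22]
  17. access 75: HIT. Cache (old->new): [66 75 28 50 91 73 22]
  18. access 50: HIT. Cache (old->new): [66 75 28 50 91 73 22]
  19. access 75: HIT. Cache (old->new): [66 75 28 50 91 73 22]
  20. access 37: MISS. Cache (old->new): [66 75 28 50 91 73 22 37]
  21. access 66: HIT. Cache (old->new): [66 75 28 50 91 73 22 37]
  22. access 73: HIT. Cache (old->new): [66 75 28 50 91 73 22 37]
  23. access 91: HIT. Cache (old->new): [66 75 28 50 91 73 22 37]
  24. access 28: HIT. Cache (old->new): [66 75 28 50 91 73 22 37]
  25. access 10: MISS, evict 66. Cache (old->new): [75 28 50 91 73 22 37 10]
Total: 16 hits, 9 misses, 1 evictions

Answer: 75 28 50 91 73 22 37 10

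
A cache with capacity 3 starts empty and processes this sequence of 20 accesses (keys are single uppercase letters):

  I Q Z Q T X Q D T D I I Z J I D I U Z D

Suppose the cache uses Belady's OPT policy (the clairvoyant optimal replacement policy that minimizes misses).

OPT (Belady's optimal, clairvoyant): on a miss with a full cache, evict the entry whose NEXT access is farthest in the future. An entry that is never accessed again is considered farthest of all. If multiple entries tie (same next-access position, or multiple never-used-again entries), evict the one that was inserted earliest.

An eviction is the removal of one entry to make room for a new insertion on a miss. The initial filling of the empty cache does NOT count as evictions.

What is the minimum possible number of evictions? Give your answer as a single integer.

OPT (Belady) simulation (capacity=3):
  1. access I: MISS. Cache: [I]
  2. access Q: MISS. Cache: [I Q]
  3. access Z: MISS. Cache: [I Q Z]
  4. access Q: HIT. Next use of Q: step 7. Cache: [I Q Z]
  5. access T: MISS, evict Z (next use: step 13). Cache: [I Q T]
  6. access X: MISS, evict I (next use: step 11). Cache: [Q T X]
  7. access Q: HIT. Next use of Q: never. Cache: [Q T X]
  8. access D: MISS, evict Q (next use: never). Cache: [T X D]
  9. access T: HIT. Next use of T: never. Cache: [T X D]
  10. access D: HIT. Next use of D: step 16. Cache: [T X D]
  11. access I: MISS, evict T (next use: never). Cache: [X D I]
  12. access I: HIT. Next use of I: step 15. Cache: [X D I]
  13. access Z: MISS, evict X (next use: never). Cache: [D I Z]
  14. access J: MISS, evict Z (next use: step 19). Cache: [D I J]
  15. access I: HIT. Next use of I: step 17. Cache: [D I J]
  16. access D: HIT. Next use of D: step 20. Cache: [D I J]
  17. access I: HIT. Next use of I: never. Cache: [D I J]
  18. access U: MISS, evict I (next use: never). Cache: [D J U]
  19. access Z: MISS, evict J (next use: never). Cache: [D U Z]
  20. access D: HIT. Next use of D: never. Cache: [D U Z]
Total: 9 hits, 11 misses, 8 evictions

Answer: 8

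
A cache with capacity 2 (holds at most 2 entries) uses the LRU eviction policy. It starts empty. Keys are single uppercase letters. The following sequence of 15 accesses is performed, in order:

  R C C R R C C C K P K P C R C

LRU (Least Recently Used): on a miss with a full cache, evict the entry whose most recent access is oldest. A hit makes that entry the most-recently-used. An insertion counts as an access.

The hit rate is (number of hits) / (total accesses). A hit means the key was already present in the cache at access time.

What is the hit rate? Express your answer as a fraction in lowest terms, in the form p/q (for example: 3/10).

Answer: 3/5

Derivation:
LRU simulation (capacity=2):
  1. access R: MISS. Cache (LRU->MRU): [R]
  2. access C: MISS. Cache (LRU->MRU): [R C]
  3. access C: HIT. Cache (LRU->MRU): [R C]
  4. access R: HIT. Cache (LRU->MRU): [C R]
  5. access R: HIT. Cache (LRU->MRU): [C R]
  6. access C: HIT. Cache (LRU->MRU): [R C]
  7. access C: HIT. Cache (LRU->MRU): [R C]
  8. access C: HIT. Cache (LRU->MRU): [R C]
  9. access K: MISS, evict R. Cache (LRU->MRU): [C K]
  10. access P: MISS, evict C. Cache (LRU->MRU): [K P]
  11. access K: HIT. Cache (LRU->MRU): [P K]
  12. access P: HIT. Cache (LRU->MRU): [K P]
  13. access C: MISS, evict K. Cache (LRU->MRU): [P C]
  14. access R: MISS, evict P. Cache (LRU->MRU): [C R]
  15. access C: HIT. Cache (LRU->MRU): [R C]
Total: 9 hits, 6 misses, 4 evictions

Hit rate = 9/15 = 3/5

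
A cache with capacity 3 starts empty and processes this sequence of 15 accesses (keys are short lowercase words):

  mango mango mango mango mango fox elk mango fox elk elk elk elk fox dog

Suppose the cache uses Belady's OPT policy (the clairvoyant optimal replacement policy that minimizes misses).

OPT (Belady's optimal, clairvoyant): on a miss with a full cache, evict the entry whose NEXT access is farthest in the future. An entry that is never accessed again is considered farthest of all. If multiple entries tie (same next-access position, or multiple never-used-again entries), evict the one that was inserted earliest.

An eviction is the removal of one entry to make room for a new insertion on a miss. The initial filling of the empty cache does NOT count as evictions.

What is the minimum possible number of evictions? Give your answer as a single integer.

OPT (Belady) simulation (capacity=3):
  1. access mango: MISS. Cache: [mango]
  2. access mango: HIT. Next use of mango: step 3. Cache: [mango]
  3. access mango: HIT. Next use of mango: step 4. Cache: [mango]
  4. access mango: HIT. Next use of mango: step 5. Cache: [mango]
  5. access mango: HIT. Next use of mango: step 8. Cache: [mango]
  6. access fox: MISS. Cache: [mango fox]
  7. access elk: MISS. Cache: [mango fox elk]
  8. access mango: HIT. Next use of mango: never. Cache: [mango fox elk]
  9. access fox: HIT. Next use of fox: step 14. Cache: [mango fox elk]
  10. access elk: HIT. Next use of elk: step 11. Cache: [mango fox elk]
  11. access elk: HIT. Next use of elk: step 12. Cache: [mango fox elk]
  12. access elk: HIT. Next use of elk: step 13. Cache: [mango fox elk]
  13. access elk: HIT. Next use of elk: never. Cache: [mango fox elk]
  14. access fox: HIT. Next use of fox: never. Cache: [mango fox elk]
  15. access dog: MISS, evict mango (next use: never). Cache: [fox elk dog]
Total: 11 hits, 4 misses, 1 evictions

Answer: 1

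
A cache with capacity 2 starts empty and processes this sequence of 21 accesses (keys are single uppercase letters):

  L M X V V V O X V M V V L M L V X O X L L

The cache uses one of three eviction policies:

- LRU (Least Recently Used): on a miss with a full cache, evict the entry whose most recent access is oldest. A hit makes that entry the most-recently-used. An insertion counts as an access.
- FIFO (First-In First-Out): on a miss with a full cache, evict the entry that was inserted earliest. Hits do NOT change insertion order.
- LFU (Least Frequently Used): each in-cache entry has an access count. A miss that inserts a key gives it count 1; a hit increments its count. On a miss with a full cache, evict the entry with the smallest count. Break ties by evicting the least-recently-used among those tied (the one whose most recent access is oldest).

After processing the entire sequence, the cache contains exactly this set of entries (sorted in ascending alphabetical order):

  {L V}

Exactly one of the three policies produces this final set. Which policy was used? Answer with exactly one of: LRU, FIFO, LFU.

Simulating under each policy and comparing final sets:
  LRU: final set = {L X} -> differs
  FIFO: final set = {L O} -> differs
  LFU: final set = {L V} -> MATCHES target
Only LFU produces the target set.

Answer: LFU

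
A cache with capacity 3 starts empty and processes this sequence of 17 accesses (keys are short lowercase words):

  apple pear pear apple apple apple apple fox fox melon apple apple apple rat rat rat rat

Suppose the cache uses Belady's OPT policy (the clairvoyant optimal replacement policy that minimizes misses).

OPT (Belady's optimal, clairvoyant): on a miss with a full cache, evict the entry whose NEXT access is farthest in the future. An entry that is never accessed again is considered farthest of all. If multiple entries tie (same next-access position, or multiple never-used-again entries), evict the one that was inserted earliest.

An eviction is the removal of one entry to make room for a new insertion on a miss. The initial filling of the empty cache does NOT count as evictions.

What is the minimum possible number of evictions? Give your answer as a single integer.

Answer: 2

Derivation:
OPT (Belady) simulation (capacity=3):
  1. access apple: MISS. Cache: [apple]
  2. access pear: MISS. Cache: [apple pear]
  3. access pear: HIT. Next use of pear: never. Cache: [apple pear]
  4. access apple: HIT. Next use of apple: step 5. Cache: [apple pear]
  5. access apple: HIT. Next use of apple: step 6. Cache: [apple pear]
  6. access apple: HIT. Next use of apple: step 7. Cache: [apple pear]
  7. access apple: HIT. Next use of apple: step 11. Cache: [apple pear]
  8. access fox: MISS. Cache: [apple pear fox]
  9. access fox: HIT. Next use of fox: never. Cache: [apple pear fox]
  10. access melon: MISS, evict pear (next use: never). Cache: [apple fox melon]
  11. access apple: HIT. Next use of apple: step 12. Cache: [apple fox melon]
  12. access apple: HIT. Next use of apple: step 13. Cache: [apple fox melon]
  13. access apple: HIT. Next use of apple: never. Cache: [apple fox melon]
  14. access rat: MISS, evict apple (next use: never). Cache: [fox melon rat]
  15. access rat: HIT. Next use of rat: step 16. Cache: [fox melon rat]
  16. access rat: HIT. Next use of rat: step 17. Cache: [fox melon rat]
  17. access rat: HIT. Next use of rat: never. Cache: [fox melon rat]
Total: 12 hits, 5 misses, 2 evictions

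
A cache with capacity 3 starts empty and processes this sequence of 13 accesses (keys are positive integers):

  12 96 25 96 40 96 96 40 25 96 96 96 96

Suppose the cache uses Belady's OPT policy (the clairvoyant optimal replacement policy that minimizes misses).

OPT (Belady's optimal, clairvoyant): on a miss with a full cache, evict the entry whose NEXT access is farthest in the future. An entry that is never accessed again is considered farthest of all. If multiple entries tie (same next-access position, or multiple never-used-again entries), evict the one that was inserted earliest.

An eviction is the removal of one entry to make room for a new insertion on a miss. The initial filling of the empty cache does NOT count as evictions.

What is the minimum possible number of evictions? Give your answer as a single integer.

Answer: 1

Derivation:
OPT (Belady) simulation (capacity=3):
  1. access 12: MISS. Cache: [12]
  2. access 96: MISS. Cache: [12 96]
  3. access 25: MISS. Cache: [12 96 25]
  4. access 96: HIT. Next use of 96: step 6. Cache: [12 96 25]
  5. access 40: MISS, evict 12 (next use: never). Cache: [96 25 40]
  6. access 96: HIT. Next use of 96: step 7. Cache: [96 25 40]
  7. access 96: HIT. Next use of 96: step 10. Cache: [96 25 40]
  8. access 40: HIT. Next use of 40: never. Cache: [96 25 40]
  9. access 25: HIT. Next use of 25: never. Cache: [96 25 40]
  10. access 96: HIT. Next use of 96: step 11. Cache: [96 25 40]
  11. access 96: HIT. Next use of 96: step 12. Cache: [96 25 40]
  12. access 96: HIT. Next use of 96: step 13. Cache: [96 25 40]
  13. access 96: HIT. Next use of 96: never. Cache: [96 25 40]
Total: 9 hits, 4 misses, 1 evictions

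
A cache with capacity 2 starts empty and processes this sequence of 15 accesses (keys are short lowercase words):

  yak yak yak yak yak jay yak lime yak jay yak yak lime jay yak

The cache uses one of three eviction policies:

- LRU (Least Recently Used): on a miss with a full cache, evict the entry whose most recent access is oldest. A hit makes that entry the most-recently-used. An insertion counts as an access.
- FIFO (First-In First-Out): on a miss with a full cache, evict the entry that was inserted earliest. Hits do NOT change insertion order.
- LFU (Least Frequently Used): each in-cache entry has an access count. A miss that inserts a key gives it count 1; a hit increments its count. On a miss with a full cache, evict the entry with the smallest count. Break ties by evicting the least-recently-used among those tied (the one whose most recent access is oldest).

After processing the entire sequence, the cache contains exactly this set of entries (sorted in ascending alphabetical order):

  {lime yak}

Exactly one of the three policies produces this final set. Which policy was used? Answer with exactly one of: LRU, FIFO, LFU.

Simulating under each policy and comparing final sets:
  LRU: final set = {jay yak} -> differs
  FIFO: final set = {lime yak} -> MATCHES target
  LFU: final set = {jay yak} -> differs
Only FIFO produces the target set.

Answer: FIFO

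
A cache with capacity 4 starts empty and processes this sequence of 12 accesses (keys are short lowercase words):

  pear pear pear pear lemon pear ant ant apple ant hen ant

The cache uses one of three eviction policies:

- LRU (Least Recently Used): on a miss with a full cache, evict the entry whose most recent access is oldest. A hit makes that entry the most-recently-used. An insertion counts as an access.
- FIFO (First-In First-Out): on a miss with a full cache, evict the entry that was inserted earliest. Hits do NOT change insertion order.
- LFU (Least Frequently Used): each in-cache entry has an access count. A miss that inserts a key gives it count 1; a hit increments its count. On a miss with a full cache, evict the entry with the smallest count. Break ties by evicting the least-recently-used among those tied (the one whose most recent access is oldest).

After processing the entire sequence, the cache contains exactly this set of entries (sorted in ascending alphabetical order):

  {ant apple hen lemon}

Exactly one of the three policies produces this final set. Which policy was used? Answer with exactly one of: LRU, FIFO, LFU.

Answer: FIFO

Derivation:
Simulating under each policy and comparing final sets:
  LRU: final set = {ant apple hen pear} -> differs
  FIFO: final set = {ant apple hen lemon} -> MATCHES target
  LFU: final set = {ant apple hen pear} -> differs
Only FIFO produces the target set.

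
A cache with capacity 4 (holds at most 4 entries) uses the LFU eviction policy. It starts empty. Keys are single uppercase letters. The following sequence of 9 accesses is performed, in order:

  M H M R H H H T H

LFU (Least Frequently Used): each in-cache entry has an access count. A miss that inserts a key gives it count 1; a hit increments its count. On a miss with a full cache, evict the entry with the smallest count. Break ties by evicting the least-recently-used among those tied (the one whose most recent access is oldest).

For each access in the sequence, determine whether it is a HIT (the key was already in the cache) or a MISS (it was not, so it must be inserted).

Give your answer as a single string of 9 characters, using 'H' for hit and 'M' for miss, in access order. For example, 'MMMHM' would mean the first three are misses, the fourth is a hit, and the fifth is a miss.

LFU simulation (capacity=4):
  1. access M: MISS. Cache: [M(c=1)]
  2. access H: MISS. Cache: [M(c=1) H(c=1)]
  3. access M: HIT, count now 2. Cache: [H(c=1) M(c=2)]
  4. access R: MISS. Cache: [H(c=1) R(c=1) M(c=2)]
  5. access H: HIT, count now 2. Cache: [R(c=1) M(c=2) H(c=2)]
  6. access H: HIT, count now 3. Cache: [R(c=1) M(c=2) H(c=3)]
  7. access H: HIT, count now 4. Cache: [R(c=1) M(c=2) H(c=4)]
  8. access T: MISS. Cache: [R(c=1) T(c=1) M(c=2) H(c=4)]
  9. access H: HIT, count now 5. Cache: [R(c=1) T(c=1) M(c=2) H(c=5)]
Total: 5 hits, 4 misses, 0 evictions

Answer: MMHMHHHMH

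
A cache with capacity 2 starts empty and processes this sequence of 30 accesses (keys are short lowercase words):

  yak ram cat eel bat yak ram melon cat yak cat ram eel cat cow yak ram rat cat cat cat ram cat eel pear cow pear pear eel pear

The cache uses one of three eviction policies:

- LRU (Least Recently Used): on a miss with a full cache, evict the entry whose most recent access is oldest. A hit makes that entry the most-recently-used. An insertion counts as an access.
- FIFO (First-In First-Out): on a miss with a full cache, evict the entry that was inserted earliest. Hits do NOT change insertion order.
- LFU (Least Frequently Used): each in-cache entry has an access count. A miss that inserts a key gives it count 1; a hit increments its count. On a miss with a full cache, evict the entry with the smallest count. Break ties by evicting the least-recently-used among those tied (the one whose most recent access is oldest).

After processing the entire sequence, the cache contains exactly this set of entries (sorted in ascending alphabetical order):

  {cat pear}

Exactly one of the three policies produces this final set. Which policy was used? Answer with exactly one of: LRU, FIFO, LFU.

Simulating under each policy and comparing final sets:
  LRU: final set = {eel pear} -> differs
  FIFO: final set = {eel pear} -> differs
  LFU: final set = {cat pear} -> MATCHES target
Only LFU produces the target set.

Answer: LFU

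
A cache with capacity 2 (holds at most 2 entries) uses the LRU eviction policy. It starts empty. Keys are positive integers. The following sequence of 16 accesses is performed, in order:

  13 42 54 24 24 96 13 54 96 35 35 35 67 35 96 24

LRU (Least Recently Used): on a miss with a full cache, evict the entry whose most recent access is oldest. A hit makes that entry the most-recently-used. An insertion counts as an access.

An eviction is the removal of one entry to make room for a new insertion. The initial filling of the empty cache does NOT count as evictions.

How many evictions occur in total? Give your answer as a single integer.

LRU simulation (capacity=2):
  1. access 13: MISS. Cache (LRU->MRU): [13]
  2. access 42: MISS. Cache (LRU->MRU): [13 42]
  3. access 54: MISS, evict 13. Cache (LRU->MRU): [42 54]
  4. access 24: MISS, evict 42. Cache (LRU->MRU): [54 24]
  5. access 24: HIT. Cache (LRU->MRU): [54 24]
  6. access 96: MISS, evict 54. Cache (LRU->MRU): [24 96]
  7. access 13: MISS, evict 24. Cache (LRU->MRU): [96 13]
  8. access 54: MISS, evict 96. Cache (LRU->MRU): [13 54]
  9. access 96: MISS, evict 13. Cache (LRU->MRU): [54 96]
  10. access 35: MISS, evict 54. Cache (LRU->MRU): [96 35]
  11. access 35: HIT. Cache (LRU->MRU): [96 35]
  12. access 35: HIT. Cache (LRU->MRU): [96 35]
  13. access 67: MISS, evict 96. Cache (LRU->MRU): [35 67]
  14. access 35: HIT. Cache (LRU->MRU): [67 35]
  15. access 96: MISS, evict 67. Cache (LRU->MRU): [35 96]
  16. access 24: MISS, evict 35. Cache (LRU->MRU): [96 24]
Total: 4 hits, 12 misses, 10 evictions

Answer: 10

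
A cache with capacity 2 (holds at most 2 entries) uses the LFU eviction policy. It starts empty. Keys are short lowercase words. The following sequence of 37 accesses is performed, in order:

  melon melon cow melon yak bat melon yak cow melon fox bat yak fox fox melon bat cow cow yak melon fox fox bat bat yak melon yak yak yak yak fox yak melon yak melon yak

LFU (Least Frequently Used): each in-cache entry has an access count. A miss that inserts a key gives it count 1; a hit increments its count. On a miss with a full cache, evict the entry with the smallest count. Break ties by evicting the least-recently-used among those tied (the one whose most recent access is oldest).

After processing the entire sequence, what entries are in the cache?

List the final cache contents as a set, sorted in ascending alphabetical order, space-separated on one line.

LFU simulation (capacity=2):
  1. access melon: MISS. Cache: [melon(c=1)]
  2. access melon: HIT, count now 2. Cache: [melon(c=2)]
  3. access cow: MISS. Cache: [cow(c=1) melon(c=2)]
  4. access melon: HIT, count now 3. Cache: [cow(c=1) melon(c=3)]
  5. access yak: MISS, evict cow(c=1). Cache: [yak(c=1) melon(c=3)]
  6. access bat: MISS, evict yak(c=1). Cache: [bat(c=1) melon(c=3)]
  7. access melon: HIT, count now 4. Cache: [bat(c=1) melon(c=4)]
  8. access yak: MISS, evict bat(c=1). Cache: [yak(c=1) melon(c=4)]
  9. access cow: MISS, evict yak(c=1). Cache: [cow(c=1) melon(c=4)]
  10. access melon: HIT, count now 5. Cache: [cow(c=1) melon(c=5)]
  11. access fox: MISS, evict cow(c=1). Cache: [fox(c=1) melon(c=5)]
  12. access bat: MISS, evict fox(c=1). Cache: [bat(c=1) melon(c=5)]
  13. access yak: MISS, evict bat(c=1). Cache: [yak(c=1) melon(c=5)]
  14. access fox: MISS, evict yak(c=1). Cache: [fox(c=1) melon(c=5)]
  15. access fox: HIT, count now 2. Cache: [fox(c=2) melon(c=5)]
  16. access melon: HIT, count now 6. Cache: [fox(c=2) melon(c=6)]
  17. access bat: MISS, evict fox(c=2). Cache: [bat(c=1) melon(c=6)]
  18. access cow: MISS, evict bat(c=1). Cache: [cow(c=1) melon(c=6)]
  19. access cow: HIT, count now 2. Cache: [cow(c=2) melon(c=6)]
  20. access yak: MISS, evict cow(c=2). Cache: [yak(c=1) melon(c=6)]
  21. access melon: HIT, count now 7. Cache: [yak(c=1) melon(c=7)]
  22. access fox: MISS, evict yak(c=1). Cache: [fox(c=1) melon(c=7)]
  23. access fox: HIT, count now 2. Cache: [fox(c=2) melon(c=7)]
  24. access bat: MISS, evict fox(c=2). Cache: [bat(c=1) melon(c=7)]
  25. access bat: HIT, count now 2. Cache: [bat(c=2) melon(c=7)]
  26. access yak: MISS, evict bat(c=2). Cache: [yak(c=1) melon(c=7)]
  27. access melon: HIT, count now 8. Cache: [yak(c=1) melon(c=8)]
  28. access yak: HIT, count now 2. Cache: [yak(c=2) melon(c=8)]
  29. access yak: HIT, count now 3. Cache: [yak(c=3) melon(c=8)]
  30. access yak: HIT, count now 4. Cache: [yak(c=4) melon(c=8)]
  31. access yak: HIT, count now 5. Cache: [yak(c=5) melon(c=8)]
  32. access fox: MISS, evict yak(c=5). Cache: [fox(c=1) melon(c=8)]
  33. access yak: MISS, evict fox(c=1). Cache: [yak(c=1) melon(c=8)]
  34. access melon: HIT, count now 9. Cache: [yak(c=1) melon(c=9)]
  35. access yak: HIT, count now 2. Cache: [yak(c=2) melon(c=9)]
  36. access melon: HIT, count now 10. Cache: [yak(c=2) melon(c=10)]
  37. access yak: HIT, count now 3. Cache: [yak(c=3) melon(c=10)]
Total: 19 hits, 18 misses, 16 evictions

Answer: melon yak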